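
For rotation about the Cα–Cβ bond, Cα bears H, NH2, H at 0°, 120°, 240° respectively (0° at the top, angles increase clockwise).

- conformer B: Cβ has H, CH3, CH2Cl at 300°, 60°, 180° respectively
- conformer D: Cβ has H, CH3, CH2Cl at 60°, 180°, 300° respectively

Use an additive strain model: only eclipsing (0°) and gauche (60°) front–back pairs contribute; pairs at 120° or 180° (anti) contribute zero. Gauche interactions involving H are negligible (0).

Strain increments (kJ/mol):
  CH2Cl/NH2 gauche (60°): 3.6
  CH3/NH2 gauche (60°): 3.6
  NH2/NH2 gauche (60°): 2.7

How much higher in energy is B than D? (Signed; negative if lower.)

+3.6 kJ/mol

B (staggered): NH2–CH3 gauche, NH2–CH2Cl gauche; 3.6 + 3.6 = 7.2 kJ/mol.
D (staggered): NH2–CH3 gauche; 3.6 = 3.6 kJ/mol.
E(B) − E(D) = 7.2 − 3.6 = +3.6 kJ/mol.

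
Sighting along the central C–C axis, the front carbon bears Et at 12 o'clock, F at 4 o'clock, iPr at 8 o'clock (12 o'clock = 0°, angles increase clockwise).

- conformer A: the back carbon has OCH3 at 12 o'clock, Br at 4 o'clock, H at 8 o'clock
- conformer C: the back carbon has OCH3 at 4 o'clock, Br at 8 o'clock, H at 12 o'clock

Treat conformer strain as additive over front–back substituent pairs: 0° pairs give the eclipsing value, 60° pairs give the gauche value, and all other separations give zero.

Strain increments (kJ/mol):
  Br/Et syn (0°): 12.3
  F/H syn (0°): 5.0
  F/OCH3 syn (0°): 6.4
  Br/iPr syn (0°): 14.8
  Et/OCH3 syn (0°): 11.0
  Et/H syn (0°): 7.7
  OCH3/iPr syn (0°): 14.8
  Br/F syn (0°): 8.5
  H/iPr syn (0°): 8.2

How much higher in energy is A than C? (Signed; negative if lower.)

-1.2 kJ/mol

A is eclipsed. Et at 0° is eclipsed with OCH3 at 0° (11.0); F at 120° is eclipsed with Br at 120° (8.5); iPr at 240° is eclipsed with H at 240° (8.2). Total 27.7 kJ/mol.
C is eclipsed. Et at 0° is eclipsed with H at 0° (7.7); F at 120° is eclipsed with OCH3 at 120° (6.4); iPr at 240° is eclipsed with Br at 240° (14.8). Total 28.9 kJ/mol.
E(A) − E(C) = 27.7 − 28.9 = -1.2 kJ/mol.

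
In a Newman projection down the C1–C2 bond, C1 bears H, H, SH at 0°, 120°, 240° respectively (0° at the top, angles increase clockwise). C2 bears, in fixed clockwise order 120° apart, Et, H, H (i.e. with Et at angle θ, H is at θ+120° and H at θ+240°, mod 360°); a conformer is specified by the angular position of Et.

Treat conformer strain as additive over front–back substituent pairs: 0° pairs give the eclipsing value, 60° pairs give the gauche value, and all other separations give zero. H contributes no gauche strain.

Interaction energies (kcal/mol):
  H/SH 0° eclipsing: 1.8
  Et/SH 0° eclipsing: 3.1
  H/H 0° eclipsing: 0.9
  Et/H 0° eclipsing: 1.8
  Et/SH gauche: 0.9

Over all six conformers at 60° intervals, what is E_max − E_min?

Et at 0° (eclipsed): H(0°)/Et(0°) eclipsed 1.8; H(120°)/H(120°) eclipsed 0.9; SH(240°)/H(240°) eclipsed 1.8 → 4.5 kcal/mol.
Et at 60° (staggered): no non-H gauche contacts → 0.0 kcal/mol.
Et at 120° (eclipsed): H(0°)/H(0°) eclipsed 0.9; H(120°)/Et(120°) eclipsed 1.8; SH(240°)/H(240°) eclipsed 1.8 → 4.5 kcal/mol.
Et at 180° (staggered): SH(240°)/Et(180°) gauche 0.9 → 0.9 kcal/mol.
Et at 240° (eclipsed): H(0°)/H(0°) eclipsed 0.9; H(120°)/H(120°) eclipsed 0.9; SH(240°)/Et(240°) eclipsed 3.1 → 4.9 kcal/mol.
Et at 300° (staggered): SH(240°)/Et(300°) gauche 0.9 → 0.9 kcal/mol.
Max at 240° (4.9 kcal/mol), min at 60° (0.0 kcal/mol); barrier = 4.9 kcal/mol.

4.9 kcal/mol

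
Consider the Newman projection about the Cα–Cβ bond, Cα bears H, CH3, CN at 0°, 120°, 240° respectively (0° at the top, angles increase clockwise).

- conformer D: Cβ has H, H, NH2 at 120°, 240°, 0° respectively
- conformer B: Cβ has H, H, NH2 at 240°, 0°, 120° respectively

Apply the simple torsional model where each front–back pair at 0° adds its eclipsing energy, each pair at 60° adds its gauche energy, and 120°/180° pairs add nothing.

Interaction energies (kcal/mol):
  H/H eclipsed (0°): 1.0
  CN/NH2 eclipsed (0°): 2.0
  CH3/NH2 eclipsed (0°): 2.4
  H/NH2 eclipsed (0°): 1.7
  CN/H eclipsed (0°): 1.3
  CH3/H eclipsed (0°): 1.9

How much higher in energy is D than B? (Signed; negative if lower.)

D (eclipsed): H(0°)/NH2(0°) eclipsed 1.7; CH3(120°)/H(120°) eclipsed 1.9; CN(240°)/H(240°) eclipsed 1.3 → 4.9 kcal/mol.
B (eclipsed): H(0°)/H(0°) eclipsed 1.0; CH3(120°)/NH2(120°) eclipsed 2.4; CN(240°)/H(240°) eclipsed 1.3 → 4.7 kcal/mol.
E(D) − E(B) = 4.9 − 4.7 = +0.2 kcal/mol.

+0.2 kcal/mol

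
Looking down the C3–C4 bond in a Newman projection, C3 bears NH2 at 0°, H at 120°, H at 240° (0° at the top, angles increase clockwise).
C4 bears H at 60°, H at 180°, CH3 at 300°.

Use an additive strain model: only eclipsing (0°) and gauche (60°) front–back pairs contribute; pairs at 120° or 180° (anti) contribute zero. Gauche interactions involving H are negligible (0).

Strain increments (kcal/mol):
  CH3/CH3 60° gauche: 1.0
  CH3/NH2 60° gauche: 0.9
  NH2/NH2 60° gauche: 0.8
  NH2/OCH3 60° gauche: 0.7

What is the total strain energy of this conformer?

0.9 kcal/mol

This conformer is staggered. NH2 at 0° is gauche with CH3 at 300° (0.9). Total 0.9 kcal/mol.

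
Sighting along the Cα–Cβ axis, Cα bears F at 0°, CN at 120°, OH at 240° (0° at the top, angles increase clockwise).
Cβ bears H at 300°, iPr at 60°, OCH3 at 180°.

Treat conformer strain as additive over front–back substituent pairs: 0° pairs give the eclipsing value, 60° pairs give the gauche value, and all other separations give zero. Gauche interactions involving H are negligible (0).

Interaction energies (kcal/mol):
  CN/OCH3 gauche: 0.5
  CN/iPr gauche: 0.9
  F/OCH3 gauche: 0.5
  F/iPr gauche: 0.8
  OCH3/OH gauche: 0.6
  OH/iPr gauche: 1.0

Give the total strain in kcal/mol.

This conformer (staggered): F–iPr gauche, CN–iPr gauche, CN–OCH3 gauche, OH–OCH3 gauche; 0.8 + 0.9 + 0.5 + 0.6 = 2.8 kcal/mol.

2.8 kcal/mol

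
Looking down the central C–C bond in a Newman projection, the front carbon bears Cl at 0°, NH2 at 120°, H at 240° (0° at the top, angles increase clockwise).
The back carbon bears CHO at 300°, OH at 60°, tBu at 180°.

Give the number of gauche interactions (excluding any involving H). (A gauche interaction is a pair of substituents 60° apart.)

Non-H gauche pairs: Cl(0°)/CHO(300°); Cl(0°)/OH(60°); NH2(120°)/OH(60°); NH2(120°)/tBu(180°) — 4 interactions.

4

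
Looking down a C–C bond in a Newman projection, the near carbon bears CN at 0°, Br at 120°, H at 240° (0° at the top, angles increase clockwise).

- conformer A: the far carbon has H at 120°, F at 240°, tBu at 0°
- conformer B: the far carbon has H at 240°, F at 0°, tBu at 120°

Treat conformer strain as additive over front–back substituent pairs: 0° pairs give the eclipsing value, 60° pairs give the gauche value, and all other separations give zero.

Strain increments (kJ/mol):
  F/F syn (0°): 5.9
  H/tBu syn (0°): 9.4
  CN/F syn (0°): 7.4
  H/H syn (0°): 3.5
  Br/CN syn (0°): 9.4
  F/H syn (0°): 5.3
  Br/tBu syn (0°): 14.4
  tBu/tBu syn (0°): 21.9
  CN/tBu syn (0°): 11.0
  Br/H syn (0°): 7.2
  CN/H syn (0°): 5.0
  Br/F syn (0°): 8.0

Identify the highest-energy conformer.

A (eclipsed): CN(0°)/tBu(0°) eclipsed 11.0; Br(120°)/H(120°) eclipsed 7.2; H(240°)/F(240°) eclipsed 5.3 → 23.5 kJ/mol.
B (eclipsed): CN(0°)/F(0°) eclipsed 7.4; Br(120°)/tBu(120°) eclipsed 14.4; H(240°)/H(240°) eclipsed 3.5 → 25.3 kJ/mol.
B has the highest total (25.3 kJ/mol).

B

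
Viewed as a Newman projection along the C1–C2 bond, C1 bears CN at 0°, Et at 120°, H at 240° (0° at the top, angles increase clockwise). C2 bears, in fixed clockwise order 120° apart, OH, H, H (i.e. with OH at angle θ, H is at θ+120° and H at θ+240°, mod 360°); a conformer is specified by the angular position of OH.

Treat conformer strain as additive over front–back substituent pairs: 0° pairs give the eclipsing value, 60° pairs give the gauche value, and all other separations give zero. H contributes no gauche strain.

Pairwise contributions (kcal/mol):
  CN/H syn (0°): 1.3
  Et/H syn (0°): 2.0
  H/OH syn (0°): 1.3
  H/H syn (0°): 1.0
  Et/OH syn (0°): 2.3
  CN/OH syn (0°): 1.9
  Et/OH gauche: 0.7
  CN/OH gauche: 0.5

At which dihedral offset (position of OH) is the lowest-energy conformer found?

300°

OH at 0° is eclipsed. CN at 0° is eclipsed with OH at 0° (1.9); Et at 120° is eclipsed with H at 120° (2.0); H at 240° is eclipsed with H at 240° (1.0). Total 4.9 kcal/mol.
OH at 60° is staggered. CN at 0° is gauche with OH at 60° (0.5); Et at 120° is gauche with OH at 60° (0.7). Total 1.2 kcal/mol.
OH at 120° is eclipsed. CN at 0° is eclipsed with H at 0° (1.3); Et at 120° is eclipsed with OH at 120° (2.3); H at 240° is eclipsed with H at 240° (1.0). Total 4.6 kcal/mol.
OH at 180° is staggered. Et at 120° is gauche with OH at 180° (0.7). Total 0.7 kcal/mol.
OH at 240° is eclipsed. CN at 0° is eclipsed with H at 0° (1.3); Et at 120° is eclipsed with H at 120° (2.0); H at 240° is eclipsed with OH at 240° (1.3). Total 4.6 kcal/mol.
OH at 300° is staggered. CN at 0° is gauche with OH at 300° (0.5). Total 0.5 kcal/mol.
The minimum (0.5 kcal/mol) occurs with OH at 300°.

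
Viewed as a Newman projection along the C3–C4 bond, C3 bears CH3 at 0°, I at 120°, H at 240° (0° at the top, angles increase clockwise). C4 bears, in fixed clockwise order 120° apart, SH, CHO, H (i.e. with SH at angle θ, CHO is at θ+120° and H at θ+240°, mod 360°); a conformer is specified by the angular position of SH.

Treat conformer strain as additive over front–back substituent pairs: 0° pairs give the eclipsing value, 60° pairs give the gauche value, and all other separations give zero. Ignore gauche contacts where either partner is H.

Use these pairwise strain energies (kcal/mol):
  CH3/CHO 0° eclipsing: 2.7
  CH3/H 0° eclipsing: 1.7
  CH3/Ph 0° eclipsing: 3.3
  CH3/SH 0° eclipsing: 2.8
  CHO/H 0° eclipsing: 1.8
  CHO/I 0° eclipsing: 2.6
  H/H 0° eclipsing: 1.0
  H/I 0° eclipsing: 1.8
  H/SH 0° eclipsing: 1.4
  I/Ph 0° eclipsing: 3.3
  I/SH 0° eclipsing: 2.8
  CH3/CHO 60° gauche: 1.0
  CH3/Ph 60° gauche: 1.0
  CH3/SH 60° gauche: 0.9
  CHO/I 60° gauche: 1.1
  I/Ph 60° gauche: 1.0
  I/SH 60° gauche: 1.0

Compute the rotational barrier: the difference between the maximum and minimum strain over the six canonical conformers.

4.4 kcal/mol

SH at 0° (eclipsed): CH3–SH eclipsed, I–CHO eclipsed, H–H eclipsed; 2.8 + 2.6 + 1.0 = 6.4 kcal/mol.
SH at 60° (staggered): CH3–SH gauche, I–SH gauche, I–CHO gauche; 0.9 + 1.0 + 1.1 = 3.0 kcal/mol.
SH at 120° (eclipsed): CH3–H eclipsed, I–SH eclipsed, H–CHO eclipsed; 1.7 + 2.8 + 1.8 = 6.3 kcal/mol.
SH at 180° (staggered): CH3–CHO gauche, I–SH gauche; 1.0 + 1.0 = 2.0 kcal/mol.
SH at 240° (eclipsed): CH3–CHO eclipsed, I–H eclipsed, H–SH eclipsed; 2.7 + 1.8 + 1.4 = 5.9 kcal/mol.
SH at 300° (staggered): CH3–SH gauche, CH3–CHO gauche, I–CHO gauche; 0.9 + 1.0 + 1.1 = 3.0 kcal/mol.
Max at 0° (6.4 kcal/mol), min at 180° (2.0 kcal/mol); barrier = 4.4 kcal/mol.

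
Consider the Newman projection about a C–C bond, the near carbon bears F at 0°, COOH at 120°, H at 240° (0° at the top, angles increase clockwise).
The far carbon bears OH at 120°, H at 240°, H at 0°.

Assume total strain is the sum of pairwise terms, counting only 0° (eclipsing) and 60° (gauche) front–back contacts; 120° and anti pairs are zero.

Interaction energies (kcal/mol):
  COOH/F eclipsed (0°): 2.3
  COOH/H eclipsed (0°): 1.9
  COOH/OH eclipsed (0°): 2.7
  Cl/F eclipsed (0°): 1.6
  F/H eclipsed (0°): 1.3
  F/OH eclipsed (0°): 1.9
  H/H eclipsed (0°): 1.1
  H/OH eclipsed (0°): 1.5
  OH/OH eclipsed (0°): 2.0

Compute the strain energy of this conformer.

This conformer (eclipsed): F(0°)/H(0°) eclipsed 1.3; COOH(120°)/OH(120°) eclipsed 2.7; H(240°)/H(240°) eclipsed 1.1 → 5.1 kcal/mol.

5.1 kcal/mol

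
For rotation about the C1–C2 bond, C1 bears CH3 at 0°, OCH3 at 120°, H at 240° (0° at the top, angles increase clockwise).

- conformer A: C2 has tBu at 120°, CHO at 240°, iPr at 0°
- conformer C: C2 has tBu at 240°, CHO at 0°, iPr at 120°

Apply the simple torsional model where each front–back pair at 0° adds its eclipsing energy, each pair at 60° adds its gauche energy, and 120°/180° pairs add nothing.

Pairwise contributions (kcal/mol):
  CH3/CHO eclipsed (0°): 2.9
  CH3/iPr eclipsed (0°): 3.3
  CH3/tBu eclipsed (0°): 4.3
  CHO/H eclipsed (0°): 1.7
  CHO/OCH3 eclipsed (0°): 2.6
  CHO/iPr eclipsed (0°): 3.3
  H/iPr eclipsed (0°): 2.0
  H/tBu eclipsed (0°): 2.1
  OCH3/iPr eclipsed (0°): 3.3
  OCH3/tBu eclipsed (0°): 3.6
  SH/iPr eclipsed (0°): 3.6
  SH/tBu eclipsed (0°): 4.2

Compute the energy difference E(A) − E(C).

A (eclipsed): CH3–iPr eclipsed, OCH3–tBu eclipsed, H–CHO eclipsed; 3.3 + 3.6 + 1.7 = 8.6 kcal/mol.
C (eclipsed): CH3–CHO eclipsed, OCH3–iPr eclipsed, H–tBu eclipsed; 2.9 + 3.3 + 2.1 = 8.3 kcal/mol.
E(A) − E(C) = 8.6 − 8.3 = +0.3 kcal/mol.

+0.3 kcal/mol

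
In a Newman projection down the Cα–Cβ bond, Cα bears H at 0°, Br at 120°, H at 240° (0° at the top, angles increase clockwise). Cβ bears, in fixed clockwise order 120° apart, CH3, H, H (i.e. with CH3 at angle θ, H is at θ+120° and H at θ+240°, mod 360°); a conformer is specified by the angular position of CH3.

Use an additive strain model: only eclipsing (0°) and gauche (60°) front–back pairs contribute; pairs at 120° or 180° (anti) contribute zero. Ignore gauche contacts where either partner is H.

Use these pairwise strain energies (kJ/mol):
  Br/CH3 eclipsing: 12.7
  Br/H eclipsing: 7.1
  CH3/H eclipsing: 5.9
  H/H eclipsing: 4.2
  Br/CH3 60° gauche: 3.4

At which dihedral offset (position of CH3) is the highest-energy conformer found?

120°

CH3 at 0° (eclipsed): H–CH3 eclipsed, Br–H eclipsed, H–H eclipsed; 5.9 + 7.1 + 4.2 = 17.2 kJ/mol.
CH3 at 60° (staggered): Br–CH3 gauche; 3.4 = 3.4 kJ/mol.
CH3 at 120° (eclipsed): H–H eclipsed, Br–CH3 eclipsed, H–H eclipsed; 4.2 + 12.7 + 4.2 = 21.1 kJ/mol.
CH3 at 180° (staggered): Br–CH3 gauche; 3.4 = 3.4 kJ/mol.
CH3 at 240° (eclipsed): H–H eclipsed, Br–H eclipsed, H–CH3 eclipsed; 4.2 + 7.1 + 5.9 = 17.2 kJ/mol.
CH3 at 300° (staggered): no non-H gauche contacts → 0.0 kJ/mol.
The maximum (21.1 kJ/mol) occurs with CH3 at 120°.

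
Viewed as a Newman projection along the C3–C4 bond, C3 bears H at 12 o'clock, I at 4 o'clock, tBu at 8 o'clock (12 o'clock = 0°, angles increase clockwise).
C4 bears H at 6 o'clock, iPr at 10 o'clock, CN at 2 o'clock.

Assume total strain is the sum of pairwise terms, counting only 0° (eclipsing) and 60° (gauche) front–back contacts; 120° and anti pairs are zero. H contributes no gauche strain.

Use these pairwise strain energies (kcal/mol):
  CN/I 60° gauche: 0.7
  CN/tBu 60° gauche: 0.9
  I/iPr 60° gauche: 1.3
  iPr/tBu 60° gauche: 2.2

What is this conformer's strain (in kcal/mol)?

This conformer (staggered): I–CN gauche, tBu–iPr gauche; 0.7 + 2.2 = 2.9 kcal/mol.

2.9 kcal/mol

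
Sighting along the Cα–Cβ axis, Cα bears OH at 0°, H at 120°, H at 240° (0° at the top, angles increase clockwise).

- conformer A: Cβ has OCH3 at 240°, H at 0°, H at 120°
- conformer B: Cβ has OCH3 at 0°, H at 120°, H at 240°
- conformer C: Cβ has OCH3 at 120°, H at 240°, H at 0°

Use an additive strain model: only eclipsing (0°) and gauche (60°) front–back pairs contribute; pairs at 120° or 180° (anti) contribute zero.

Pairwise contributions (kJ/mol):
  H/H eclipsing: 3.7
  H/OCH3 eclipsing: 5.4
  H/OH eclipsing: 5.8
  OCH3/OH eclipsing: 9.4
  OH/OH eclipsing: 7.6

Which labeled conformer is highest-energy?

B

A (eclipsed): OH(0°)/H(0°) eclipsed 5.8; H(120°)/H(120°) eclipsed 3.7; H(240°)/OCH3(240°) eclipsed 5.4 → 14.9 kJ/mol.
B (eclipsed): OH(0°)/OCH3(0°) eclipsed 9.4; H(120°)/H(120°) eclipsed 3.7; H(240°)/H(240°) eclipsed 3.7 → 16.8 kJ/mol.
C (eclipsed): OH(0°)/H(0°) eclipsed 5.8; H(120°)/OCH3(120°) eclipsed 5.4; H(240°)/H(240°) eclipsed 3.7 → 14.9 kJ/mol.
B has the highest total (16.8 kJ/mol).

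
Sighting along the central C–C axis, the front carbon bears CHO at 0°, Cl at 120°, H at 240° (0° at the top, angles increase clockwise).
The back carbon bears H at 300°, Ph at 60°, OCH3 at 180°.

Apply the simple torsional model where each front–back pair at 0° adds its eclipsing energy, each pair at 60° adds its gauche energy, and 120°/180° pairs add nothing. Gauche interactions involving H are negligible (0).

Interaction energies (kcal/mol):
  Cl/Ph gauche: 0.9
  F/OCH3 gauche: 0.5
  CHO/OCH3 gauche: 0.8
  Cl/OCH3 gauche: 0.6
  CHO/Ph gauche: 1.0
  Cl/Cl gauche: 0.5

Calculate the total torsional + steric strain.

This conformer (staggered): CHO(0°)/Ph(60°) gauche 1.0; Cl(120°)/Ph(60°) gauche 0.9; Cl(120°)/OCH3(180°) gauche 0.6 → 2.5 kcal/mol.

2.5 kcal/mol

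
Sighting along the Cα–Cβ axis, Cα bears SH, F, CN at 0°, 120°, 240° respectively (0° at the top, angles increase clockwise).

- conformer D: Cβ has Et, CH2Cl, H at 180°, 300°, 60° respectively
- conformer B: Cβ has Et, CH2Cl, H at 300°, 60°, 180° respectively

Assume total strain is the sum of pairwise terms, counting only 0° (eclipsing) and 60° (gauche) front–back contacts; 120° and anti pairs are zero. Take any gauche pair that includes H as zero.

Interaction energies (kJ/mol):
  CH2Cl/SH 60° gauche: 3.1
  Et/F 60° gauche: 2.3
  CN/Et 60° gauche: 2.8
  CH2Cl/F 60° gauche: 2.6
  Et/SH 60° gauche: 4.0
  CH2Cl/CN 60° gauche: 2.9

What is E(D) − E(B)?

-1.4 kJ/mol

D (staggered): SH–CH2Cl gauche, F–Et gauche, CN–Et gauche, CN–CH2Cl gauche; 3.1 + 2.3 + 2.8 + 2.9 = 11.1 kJ/mol.
B (staggered): SH–Et gauche, SH–CH2Cl gauche, F–CH2Cl gauche, CN–Et gauche; 4.0 + 3.1 + 2.6 + 2.8 = 12.5 kJ/mol.
E(D) − E(B) = 11.1 − 12.5 = -1.4 kJ/mol.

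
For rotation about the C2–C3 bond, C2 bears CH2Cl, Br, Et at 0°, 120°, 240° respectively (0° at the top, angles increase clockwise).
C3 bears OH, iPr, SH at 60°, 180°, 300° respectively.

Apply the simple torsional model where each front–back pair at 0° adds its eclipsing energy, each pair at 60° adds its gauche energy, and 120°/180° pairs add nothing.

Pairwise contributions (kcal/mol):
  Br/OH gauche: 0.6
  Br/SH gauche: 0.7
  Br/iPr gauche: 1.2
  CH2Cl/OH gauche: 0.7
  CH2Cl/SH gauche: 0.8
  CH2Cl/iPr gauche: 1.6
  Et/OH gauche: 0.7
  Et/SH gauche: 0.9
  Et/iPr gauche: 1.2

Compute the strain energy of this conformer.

This conformer (staggered): CH2Cl(0°)/OH(60°) gauche 0.7; CH2Cl(0°)/SH(300°) gauche 0.8; Br(120°)/OH(60°) gauche 0.6; Br(120°)/iPr(180°) gauche 1.2; Et(240°)/iPr(180°) gauche 1.2; Et(240°)/SH(300°) gauche 0.9 → 5.4 kcal/mol.

5.4 kcal/mol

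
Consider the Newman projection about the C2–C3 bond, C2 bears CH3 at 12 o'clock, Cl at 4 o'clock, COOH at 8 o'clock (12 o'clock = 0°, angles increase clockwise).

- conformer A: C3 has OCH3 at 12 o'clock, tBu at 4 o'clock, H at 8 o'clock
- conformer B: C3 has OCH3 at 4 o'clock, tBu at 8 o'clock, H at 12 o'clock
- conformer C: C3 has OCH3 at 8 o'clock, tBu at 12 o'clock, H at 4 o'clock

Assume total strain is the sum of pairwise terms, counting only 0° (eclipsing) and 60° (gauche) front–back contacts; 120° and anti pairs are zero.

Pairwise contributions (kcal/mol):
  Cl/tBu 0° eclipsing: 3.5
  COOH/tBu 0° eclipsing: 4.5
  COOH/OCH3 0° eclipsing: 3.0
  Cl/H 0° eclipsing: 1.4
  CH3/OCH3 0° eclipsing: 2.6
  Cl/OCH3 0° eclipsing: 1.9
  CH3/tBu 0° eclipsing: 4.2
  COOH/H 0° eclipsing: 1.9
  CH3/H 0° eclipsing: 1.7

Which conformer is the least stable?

A (eclipsed): CH3(0°)/OCH3(0°) eclipsed 2.6; Cl(120°)/tBu(120°) eclipsed 3.5; COOH(240°)/H(240°) eclipsed 1.9 → 8.0 kcal/mol.
B (eclipsed): CH3(0°)/H(0°) eclipsed 1.7; Cl(120°)/OCH3(120°) eclipsed 1.9; COOH(240°)/tBu(240°) eclipsed 4.5 → 8.1 kcal/mol.
C (eclipsed): CH3(0°)/tBu(0°) eclipsed 4.2; Cl(120°)/H(120°) eclipsed 1.4; COOH(240°)/OCH3(240°) eclipsed 3.0 → 8.6 kcal/mol.
C has the highest total (8.6 kcal/mol).

C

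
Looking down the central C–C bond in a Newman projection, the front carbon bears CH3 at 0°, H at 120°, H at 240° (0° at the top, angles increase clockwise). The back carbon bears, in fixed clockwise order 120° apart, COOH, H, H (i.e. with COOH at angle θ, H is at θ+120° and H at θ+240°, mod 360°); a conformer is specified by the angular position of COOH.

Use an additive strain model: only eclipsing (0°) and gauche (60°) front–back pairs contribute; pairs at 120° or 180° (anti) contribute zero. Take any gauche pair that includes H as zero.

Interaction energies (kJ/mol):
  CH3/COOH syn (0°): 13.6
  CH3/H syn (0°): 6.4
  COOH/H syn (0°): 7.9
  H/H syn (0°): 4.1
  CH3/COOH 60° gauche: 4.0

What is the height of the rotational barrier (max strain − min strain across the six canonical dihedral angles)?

COOH at 0° (eclipsed): CH3(0°)/COOH(0°) eclipsed 13.6; H(120°)/H(120°) eclipsed 4.1; H(240°)/H(240°) eclipsed 4.1 → 21.8 kJ/mol.
COOH at 60° (staggered): CH3(0°)/COOH(60°) gauche 4.0 → 4.0 kJ/mol.
COOH at 120° (eclipsed): CH3(0°)/H(0°) eclipsed 6.4; H(120°)/COOH(120°) eclipsed 7.9; H(240°)/H(240°) eclipsed 4.1 → 18.4 kJ/mol.
COOH at 180° (staggered): no non-H gauche contacts → 0.0 kJ/mol.
COOH at 240° (eclipsed): CH3(0°)/H(0°) eclipsed 6.4; H(120°)/H(120°) eclipsed 4.1; H(240°)/COOH(240°) eclipsed 7.9 → 18.4 kJ/mol.
COOH at 300° (staggered): CH3(0°)/COOH(300°) gauche 4.0 → 4.0 kJ/mol.
Max at 0° (21.8 kJ/mol), min at 180° (0.0 kJ/mol); barrier = 21.8 kJ/mol.

21.8 kJ/mol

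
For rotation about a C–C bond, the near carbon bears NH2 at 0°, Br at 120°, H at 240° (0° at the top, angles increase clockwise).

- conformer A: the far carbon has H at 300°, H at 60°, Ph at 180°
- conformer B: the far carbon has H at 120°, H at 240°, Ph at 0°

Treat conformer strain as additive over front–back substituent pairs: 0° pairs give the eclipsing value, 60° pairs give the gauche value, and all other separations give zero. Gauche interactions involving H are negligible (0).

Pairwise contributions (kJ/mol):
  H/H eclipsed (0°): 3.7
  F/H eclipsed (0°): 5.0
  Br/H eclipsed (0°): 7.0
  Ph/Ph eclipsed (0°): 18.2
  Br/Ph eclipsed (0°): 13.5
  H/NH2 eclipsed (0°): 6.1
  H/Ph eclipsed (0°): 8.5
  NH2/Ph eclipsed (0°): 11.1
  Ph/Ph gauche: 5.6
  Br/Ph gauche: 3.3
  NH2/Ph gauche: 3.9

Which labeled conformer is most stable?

A

A is staggered. Br at 120° is gauche with Ph at 180° (3.3). Total 3.3 kJ/mol.
B is eclipsed. NH2 at 0° is eclipsed with Ph at 0° (11.1); Br at 120° is eclipsed with H at 120° (7.0); H at 240° is eclipsed with H at 240° (3.7). Total 21.8 kJ/mol.
A has the lowest total (3.3 kJ/mol).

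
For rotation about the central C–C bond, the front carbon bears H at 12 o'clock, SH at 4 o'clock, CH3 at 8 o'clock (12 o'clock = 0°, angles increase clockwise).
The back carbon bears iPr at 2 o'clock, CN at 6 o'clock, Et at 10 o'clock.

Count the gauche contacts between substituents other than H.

Non-H gauche pairs: SH(120°)/iPr(60°); SH(120°)/CN(180°); CH3(240°)/CN(180°); CH3(240°)/Et(300°) — 4 interactions.

4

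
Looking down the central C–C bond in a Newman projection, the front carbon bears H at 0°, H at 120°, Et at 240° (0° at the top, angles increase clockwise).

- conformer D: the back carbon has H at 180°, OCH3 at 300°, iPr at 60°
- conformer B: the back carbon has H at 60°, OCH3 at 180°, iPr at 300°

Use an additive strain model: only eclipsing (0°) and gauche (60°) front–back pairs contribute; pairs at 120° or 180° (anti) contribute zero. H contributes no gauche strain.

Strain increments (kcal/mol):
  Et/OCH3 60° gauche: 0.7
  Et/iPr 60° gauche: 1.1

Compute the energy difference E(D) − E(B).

D (staggered): Et(240°)/OCH3(300°) gauche 0.7 → 0.7 kcal/mol.
B (staggered): Et(240°)/OCH3(180°) gauche 0.7; Et(240°)/iPr(300°) gauche 1.1 → 1.8 kcal/mol.
E(D) − E(B) = 0.7 − 1.8 = -1.1 kcal/mol.

-1.1 kcal/mol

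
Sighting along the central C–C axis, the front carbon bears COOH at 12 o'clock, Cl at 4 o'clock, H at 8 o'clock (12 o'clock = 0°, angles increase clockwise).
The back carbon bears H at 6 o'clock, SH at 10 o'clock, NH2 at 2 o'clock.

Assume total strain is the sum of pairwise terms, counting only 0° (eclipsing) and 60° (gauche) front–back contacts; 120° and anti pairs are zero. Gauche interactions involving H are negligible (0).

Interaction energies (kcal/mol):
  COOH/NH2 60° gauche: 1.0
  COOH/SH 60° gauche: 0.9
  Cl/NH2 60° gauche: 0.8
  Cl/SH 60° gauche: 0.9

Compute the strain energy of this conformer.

This conformer (staggered): COOH–SH gauche, COOH–NH2 gauche, Cl–NH2 gauche; 0.9 + 1.0 + 0.8 = 2.7 kcal/mol.

2.7 kcal/mol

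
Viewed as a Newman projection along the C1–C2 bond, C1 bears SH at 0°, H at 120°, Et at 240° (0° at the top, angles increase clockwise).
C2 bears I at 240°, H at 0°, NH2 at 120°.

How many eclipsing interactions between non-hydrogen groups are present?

1

Non-H eclipsing pairs: Et(240°)/I(240°) — 1 interaction.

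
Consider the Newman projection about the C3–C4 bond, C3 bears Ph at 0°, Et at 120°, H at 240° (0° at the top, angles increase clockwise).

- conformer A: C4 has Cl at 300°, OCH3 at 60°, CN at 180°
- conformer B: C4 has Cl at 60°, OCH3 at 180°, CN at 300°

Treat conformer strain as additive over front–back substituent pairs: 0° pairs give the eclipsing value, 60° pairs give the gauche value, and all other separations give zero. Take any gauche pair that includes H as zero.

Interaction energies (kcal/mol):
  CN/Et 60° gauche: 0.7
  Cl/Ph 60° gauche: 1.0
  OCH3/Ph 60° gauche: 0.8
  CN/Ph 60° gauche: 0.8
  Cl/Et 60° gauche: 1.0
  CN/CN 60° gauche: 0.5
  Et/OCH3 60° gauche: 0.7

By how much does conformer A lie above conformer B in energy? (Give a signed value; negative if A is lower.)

-0.3 kcal/mol

A (staggered): Ph–Cl gauche, Ph–OCH3 gauche, Et–OCH3 gauche, Et–CN gauche; 1.0 + 0.8 + 0.7 + 0.7 = 3.2 kcal/mol.
B (staggered): Ph–Cl gauche, Ph–CN gauche, Et–Cl gauche, Et–OCH3 gauche; 1.0 + 0.8 + 1.0 + 0.7 = 3.5 kcal/mol.
E(A) − E(B) = 3.2 − 3.5 = -0.3 kcal/mol.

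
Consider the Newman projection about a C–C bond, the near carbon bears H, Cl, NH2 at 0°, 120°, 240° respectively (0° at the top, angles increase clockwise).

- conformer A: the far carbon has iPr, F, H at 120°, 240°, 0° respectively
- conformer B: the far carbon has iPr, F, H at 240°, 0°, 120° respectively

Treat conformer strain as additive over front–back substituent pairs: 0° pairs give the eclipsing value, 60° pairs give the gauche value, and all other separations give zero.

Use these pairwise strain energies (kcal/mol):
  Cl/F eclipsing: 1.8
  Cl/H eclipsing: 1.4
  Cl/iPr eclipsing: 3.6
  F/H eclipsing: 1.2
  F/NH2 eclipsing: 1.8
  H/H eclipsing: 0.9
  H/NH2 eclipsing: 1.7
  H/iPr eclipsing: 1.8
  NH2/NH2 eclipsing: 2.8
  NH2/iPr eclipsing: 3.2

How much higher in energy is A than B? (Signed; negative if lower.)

+0.5 kcal/mol

A (eclipsed): H(0°)/H(0°) eclipsed 0.9; Cl(120°)/iPr(120°) eclipsed 3.6; NH2(240°)/F(240°) eclipsed 1.8 → 6.3 kcal/mol.
B (eclipsed): H(0°)/F(0°) eclipsed 1.2; Cl(120°)/H(120°) eclipsed 1.4; NH2(240°)/iPr(240°) eclipsed 3.2 → 5.8 kcal/mol.
E(A) − E(B) = 6.3 − 5.8 = +0.5 kcal/mol.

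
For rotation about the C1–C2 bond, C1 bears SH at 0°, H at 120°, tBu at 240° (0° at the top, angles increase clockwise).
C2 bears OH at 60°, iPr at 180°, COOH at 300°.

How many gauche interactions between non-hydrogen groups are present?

4

Non-H gauche pairs: SH(0°)/OH(60°); SH(0°)/COOH(300°); tBu(240°)/iPr(180°); tBu(240°)/COOH(300°) — 4 interactions.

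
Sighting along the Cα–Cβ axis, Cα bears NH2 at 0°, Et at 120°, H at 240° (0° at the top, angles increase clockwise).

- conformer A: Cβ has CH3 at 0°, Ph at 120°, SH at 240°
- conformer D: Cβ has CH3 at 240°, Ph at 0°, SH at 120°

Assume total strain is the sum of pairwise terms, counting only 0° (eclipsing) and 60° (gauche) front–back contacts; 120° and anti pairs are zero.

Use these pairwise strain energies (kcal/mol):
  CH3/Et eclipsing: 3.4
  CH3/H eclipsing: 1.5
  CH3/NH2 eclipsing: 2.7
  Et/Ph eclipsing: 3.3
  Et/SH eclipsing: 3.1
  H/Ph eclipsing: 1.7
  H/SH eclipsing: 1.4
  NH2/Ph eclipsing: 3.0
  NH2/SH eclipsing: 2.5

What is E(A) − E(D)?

A is eclipsed. NH2 at 0° is eclipsed with CH3 at 0° (2.7); Et at 120° is eclipsed with Ph at 120° (3.3); H at 240° is eclipsed with SH at 240° (1.4). Total 7.4 kcal/mol.
D is eclipsed. NH2 at 0° is eclipsed with Ph at 0° (3.0); Et at 120° is eclipsed with SH at 120° (3.1); H at 240° is eclipsed with CH3 at 240° (1.5). Total 7.6 kcal/mol.
E(A) − E(D) = 7.4 − 7.6 = -0.2 kcal/mol.

-0.2 kcal/mol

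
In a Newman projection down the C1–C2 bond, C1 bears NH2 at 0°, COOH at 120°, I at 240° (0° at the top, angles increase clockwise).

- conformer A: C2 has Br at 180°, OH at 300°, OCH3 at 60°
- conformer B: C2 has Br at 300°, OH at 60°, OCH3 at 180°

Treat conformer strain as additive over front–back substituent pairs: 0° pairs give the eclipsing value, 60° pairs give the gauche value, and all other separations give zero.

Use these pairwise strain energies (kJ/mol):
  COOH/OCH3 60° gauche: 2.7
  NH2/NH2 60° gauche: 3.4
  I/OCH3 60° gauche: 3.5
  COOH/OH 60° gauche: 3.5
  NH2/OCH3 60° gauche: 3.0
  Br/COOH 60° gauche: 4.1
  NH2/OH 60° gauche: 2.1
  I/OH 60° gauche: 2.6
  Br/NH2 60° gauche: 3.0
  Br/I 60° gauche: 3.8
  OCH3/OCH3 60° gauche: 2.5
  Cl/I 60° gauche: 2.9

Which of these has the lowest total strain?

A

A (staggered): NH2(0°)/OH(300°) gauche 2.1; NH2(0°)/OCH3(60°) gauche 3.0; COOH(120°)/Br(180°) gauche 4.1; COOH(120°)/OCH3(60°) gauche 2.7; I(240°)/Br(180°) gauche 3.8; I(240°)/OH(300°) gauche 2.6 → 18.3 kJ/mol.
B (staggered): NH2(0°)/Br(300°) gauche 3.0; NH2(0°)/OH(60°) gauche 2.1; COOH(120°)/OH(60°) gauche 3.5; COOH(120°)/OCH3(180°) gauche 2.7; I(240°)/Br(300°) gauche 3.8; I(240°)/OCH3(180°) gauche 3.5 → 18.6 kJ/mol.
A has the lowest total (18.3 kJ/mol).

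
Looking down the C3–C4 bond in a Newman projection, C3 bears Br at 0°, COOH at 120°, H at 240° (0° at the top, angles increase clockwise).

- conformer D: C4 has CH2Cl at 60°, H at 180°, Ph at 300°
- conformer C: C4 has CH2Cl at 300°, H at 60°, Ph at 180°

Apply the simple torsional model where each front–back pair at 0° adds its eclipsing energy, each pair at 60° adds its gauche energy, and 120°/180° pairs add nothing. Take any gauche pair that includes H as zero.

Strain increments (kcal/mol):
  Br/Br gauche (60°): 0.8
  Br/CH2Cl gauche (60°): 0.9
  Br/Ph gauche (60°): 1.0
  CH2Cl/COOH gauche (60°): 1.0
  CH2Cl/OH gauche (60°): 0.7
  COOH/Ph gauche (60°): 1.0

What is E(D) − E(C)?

+1.0 kcal/mol

D is staggered. Br at 0° is gauche with CH2Cl at 60° (0.9); Br at 0° is gauche with Ph at 300° (1.0); COOH at 120° is gauche with CH2Cl at 60° (1.0). Total 2.9 kcal/mol.
C is staggered. Br at 0° is gauche with CH2Cl at 300° (0.9); COOH at 120° is gauche with Ph at 180° (1.0). Total 1.9 kcal/mol.
E(D) − E(C) = 2.9 − 1.9 = +1.0 kcal/mol.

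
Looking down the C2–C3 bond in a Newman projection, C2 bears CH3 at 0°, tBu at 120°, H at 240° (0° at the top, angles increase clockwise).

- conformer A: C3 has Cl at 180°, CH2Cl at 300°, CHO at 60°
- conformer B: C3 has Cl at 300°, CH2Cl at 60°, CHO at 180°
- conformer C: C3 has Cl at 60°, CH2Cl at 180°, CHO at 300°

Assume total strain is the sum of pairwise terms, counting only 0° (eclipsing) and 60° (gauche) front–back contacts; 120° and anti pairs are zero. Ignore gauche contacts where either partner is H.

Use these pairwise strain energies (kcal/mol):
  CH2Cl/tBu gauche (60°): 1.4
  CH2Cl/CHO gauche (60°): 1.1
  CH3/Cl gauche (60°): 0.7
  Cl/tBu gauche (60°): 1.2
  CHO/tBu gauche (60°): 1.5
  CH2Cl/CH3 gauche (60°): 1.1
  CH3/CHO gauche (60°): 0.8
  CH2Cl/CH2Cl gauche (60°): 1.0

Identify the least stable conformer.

A (staggered): CH3–CH2Cl gauche, CH3–CHO gauche, tBu–Cl gauche, tBu–CHO gauche; 1.1 + 0.8 + 1.2 + 1.5 = 4.6 kcal/mol.
B (staggered): CH3–Cl gauche, CH3–CH2Cl gauche, tBu–CH2Cl gauche, tBu–CHO gauche; 0.7 + 1.1 + 1.4 + 1.5 = 4.7 kcal/mol.
C (staggered): CH3–Cl gauche, CH3–CHO gauche, tBu–Cl gauche, tBu–CH2Cl gauche; 0.7 + 0.8 + 1.2 + 1.4 = 4.1 kcal/mol.
B has the highest total (4.7 kcal/mol).

B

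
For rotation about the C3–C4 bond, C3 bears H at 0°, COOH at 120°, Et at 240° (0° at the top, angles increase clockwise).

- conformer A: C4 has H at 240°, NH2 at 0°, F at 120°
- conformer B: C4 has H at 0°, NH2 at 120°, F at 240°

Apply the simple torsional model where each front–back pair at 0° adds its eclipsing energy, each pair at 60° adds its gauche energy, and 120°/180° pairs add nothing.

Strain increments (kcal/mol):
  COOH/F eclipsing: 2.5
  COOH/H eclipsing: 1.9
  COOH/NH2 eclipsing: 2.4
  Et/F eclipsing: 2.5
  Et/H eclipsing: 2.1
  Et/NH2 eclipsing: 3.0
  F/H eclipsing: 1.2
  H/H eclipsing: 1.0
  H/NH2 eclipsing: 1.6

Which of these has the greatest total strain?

A

A (eclipsed): H–NH2 eclipsed, COOH–F eclipsed, Et–H eclipsed; 1.6 + 2.5 + 2.1 = 6.2 kcal/mol.
B (eclipsed): H–H eclipsed, COOH–NH2 eclipsed, Et–F eclipsed; 1.0 + 2.4 + 2.5 = 5.9 kcal/mol.
A has the highest total (6.2 kcal/mol).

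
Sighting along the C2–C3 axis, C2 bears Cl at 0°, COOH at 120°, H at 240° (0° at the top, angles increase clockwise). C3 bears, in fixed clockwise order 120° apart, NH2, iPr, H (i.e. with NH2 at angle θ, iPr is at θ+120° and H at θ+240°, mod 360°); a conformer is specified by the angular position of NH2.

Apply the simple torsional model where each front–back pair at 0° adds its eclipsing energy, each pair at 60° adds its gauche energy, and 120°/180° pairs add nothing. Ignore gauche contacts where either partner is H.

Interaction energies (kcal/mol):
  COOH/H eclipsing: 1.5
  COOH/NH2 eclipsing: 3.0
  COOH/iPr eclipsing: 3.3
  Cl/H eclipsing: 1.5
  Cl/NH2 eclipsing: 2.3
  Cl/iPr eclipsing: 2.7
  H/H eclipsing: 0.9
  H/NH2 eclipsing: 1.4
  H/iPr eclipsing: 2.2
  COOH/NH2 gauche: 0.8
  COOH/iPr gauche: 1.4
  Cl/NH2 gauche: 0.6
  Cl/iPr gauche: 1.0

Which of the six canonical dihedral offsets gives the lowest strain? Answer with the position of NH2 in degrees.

180°

NH2 at 0° (eclipsed): Cl(0°)/NH2(0°) eclipsed 2.3; COOH(120°)/iPr(120°) eclipsed 3.3; H(240°)/H(240°) eclipsed 0.9 → 6.5 kcal/mol.
NH2 at 60° (staggered): Cl(0°)/NH2(60°) gauche 0.6; COOH(120°)/NH2(60°) gauche 0.8; COOH(120°)/iPr(180°) gauche 1.4 → 2.8 kcal/mol.
NH2 at 120° (eclipsed): Cl(0°)/H(0°) eclipsed 1.5; COOH(120°)/NH2(120°) eclipsed 3.0; H(240°)/iPr(240°) eclipsed 2.2 → 6.7 kcal/mol.
NH2 at 180° (staggered): Cl(0°)/iPr(300°) gauche 1.0; COOH(120°)/NH2(180°) gauche 0.8 → 1.8 kcal/mol.
NH2 at 240° (eclipsed): Cl(0°)/iPr(0°) eclipsed 2.7; COOH(120°)/H(120°) eclipsed 1.5; H(240°)/NH2(240°) eclipsed 1.4 → 5.6 kcal/mol.
NH2 at 300° (staggered): Cl(0°)/NH2(300°) gauche 0.6; Cl(0°)/iPr(60°) gauche 1.0; COOH(120°)/iPr(60°) gauche 1.4 → 3.0 kcal/mol.
The minimum (1.8 kcal/mol) occurs with NH2 at 180°.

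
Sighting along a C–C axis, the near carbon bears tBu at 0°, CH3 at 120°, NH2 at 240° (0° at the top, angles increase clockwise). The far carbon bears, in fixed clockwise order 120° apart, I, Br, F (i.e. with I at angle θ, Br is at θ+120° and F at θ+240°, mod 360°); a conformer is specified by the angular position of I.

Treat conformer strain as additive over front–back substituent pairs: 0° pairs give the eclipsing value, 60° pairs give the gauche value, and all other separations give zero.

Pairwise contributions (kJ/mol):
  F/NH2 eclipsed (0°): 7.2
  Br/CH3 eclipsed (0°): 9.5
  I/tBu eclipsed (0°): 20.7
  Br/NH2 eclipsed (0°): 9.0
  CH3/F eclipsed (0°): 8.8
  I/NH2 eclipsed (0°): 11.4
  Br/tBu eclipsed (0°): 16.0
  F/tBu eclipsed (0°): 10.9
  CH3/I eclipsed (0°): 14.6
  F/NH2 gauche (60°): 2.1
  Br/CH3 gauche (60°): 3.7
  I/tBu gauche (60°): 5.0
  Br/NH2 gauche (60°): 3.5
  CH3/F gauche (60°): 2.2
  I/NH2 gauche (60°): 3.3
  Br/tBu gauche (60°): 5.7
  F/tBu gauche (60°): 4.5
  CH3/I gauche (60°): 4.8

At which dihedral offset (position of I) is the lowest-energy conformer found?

I at 0° (eclipsed): tBu(0°)/I(0°) eclipsed 20.7; CH3(120°)/Br(120°) eclipsed 9.5; NH2(240°)/F(240°) eclipsed 7.2 → 37.4 kJ/mol.
I at 60° (staggered): tBu(0°)/I(60°) gauche 5.0; tBu(0°)/F(300°) gauche 4.5; CH3(120°)/I(60°) gauche 4.8; CH3(120°)/Br(180°) gauche 3.7; NH2(240°)/Br(180°) gauche 3.5; NH2(240°)/F(300°) gauche 2.1 → 23.6 kJ/mol.
I at 120° (eclipsed): tBu(0°)/F(0°) eclipsed 10.9; CH3(120°)/I(120°) eclipsed 14.6; NH2(240°)/Br(240°) eclipsed 9.0 → 34.5 kJ/mol.
I at 180° (staggered): tBu(0°)/Br(300°) gauche 5.7; tBu(0°)/F(60°) gauche 4.5; CH3(120°)/I(180°) gauche 4.8; CH3(120°)/F(60°) gauche 2.2; NH2(240°)/I(180°) gauche 3.3; NH2(240°)/Br(300°) gauche 3.5 → 24.0 kJ/mol.
I at 240° (eclipsed): tBu(0°)/Br(0°) eclipsed 16.0; CH3(120°)/F(120°) eclipsed 8.8; NH2(240°)/I(240°) eclipsed 11.4 → 36.2 kJ/mol.
I at 300° (staggered): tBu(0°)/I(300°) gauche 5.0; tBu(0°)/Br(60°) gauche 5.7; CH3(120°)/Br(60°) gauche 3.7; CH3(120°)/F(180°) gauche 2.2; NH2(240°)/I(300°) gauche 3.3; NH2(240°)/F(180°) gauche 2.1 → 22.0 kJ/mol.
The minimum (22.0 kJ/mol) occurs with I at 300°.

300°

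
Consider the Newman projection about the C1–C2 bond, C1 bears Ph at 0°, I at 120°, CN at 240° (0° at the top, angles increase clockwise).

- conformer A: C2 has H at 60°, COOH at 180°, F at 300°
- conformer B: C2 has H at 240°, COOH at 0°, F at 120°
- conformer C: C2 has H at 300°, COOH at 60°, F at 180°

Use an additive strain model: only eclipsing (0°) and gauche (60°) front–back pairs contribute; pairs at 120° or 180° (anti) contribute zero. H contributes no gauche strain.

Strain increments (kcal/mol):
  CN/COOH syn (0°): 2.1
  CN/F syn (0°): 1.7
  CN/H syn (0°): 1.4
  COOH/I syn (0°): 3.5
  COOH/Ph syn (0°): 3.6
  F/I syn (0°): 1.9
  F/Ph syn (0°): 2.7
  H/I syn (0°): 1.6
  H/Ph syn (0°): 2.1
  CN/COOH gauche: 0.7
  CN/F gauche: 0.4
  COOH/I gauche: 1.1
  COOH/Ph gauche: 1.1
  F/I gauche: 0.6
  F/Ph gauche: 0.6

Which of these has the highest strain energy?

A is staggered. Ph at 0° is gauche with F at 300° (0.6); I at 120° is gauche with COOH at 180° (1.1); CN at 240° is gauche with COOH at 180° (0.7); CN at 240° is gauche with F at 300° (0.4). Total 2.8 kcal/mol.
B is eclipsed. Ph at 0° is eclipsed with COOH at 0° (3.6); I at 120° is eclipsed with F at 120° (1.9); CN at 240° is eclipsed with H at 240° (1.4). Total 6.9 kcal/mol.
C is staggered. Ph at 0° is gauche with COOH at 60° (1.1); I at 120° is gauche with COOH at 60° (1.1); I at 120° is gauche with F at 180° (0.6); CN at 240° is gauche with F at 180° (0.4). Total 3.2 kcal/mol.
B has the highest total (6.9 kcal/mol).

B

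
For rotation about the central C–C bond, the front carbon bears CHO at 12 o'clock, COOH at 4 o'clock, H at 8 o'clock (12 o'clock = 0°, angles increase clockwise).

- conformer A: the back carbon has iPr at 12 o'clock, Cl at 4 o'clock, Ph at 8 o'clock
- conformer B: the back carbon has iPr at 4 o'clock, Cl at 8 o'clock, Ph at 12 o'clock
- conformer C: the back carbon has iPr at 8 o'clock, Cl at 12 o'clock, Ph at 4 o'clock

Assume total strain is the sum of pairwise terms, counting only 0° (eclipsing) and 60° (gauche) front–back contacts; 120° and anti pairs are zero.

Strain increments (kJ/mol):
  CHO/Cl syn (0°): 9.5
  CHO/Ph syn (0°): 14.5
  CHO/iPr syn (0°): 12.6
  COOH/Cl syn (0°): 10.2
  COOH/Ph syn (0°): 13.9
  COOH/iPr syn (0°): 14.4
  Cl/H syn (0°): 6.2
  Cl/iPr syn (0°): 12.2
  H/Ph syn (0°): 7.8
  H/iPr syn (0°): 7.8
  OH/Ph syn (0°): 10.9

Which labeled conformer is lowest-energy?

A

A (eclipsed): CHO(0°)/iPr(0°) eclipsed 12.6; COOH(120°)/Cl(120°) eclipsed 10.2; H(240°)/Ph(240°) eclipsed 7.8 → 30.6 kJ/mol.
B (eclipsed): CHO(0°)/Ph(0°) eclipsed 14.5; COOH(120°)/iPr(120°) eclipsed 14.4; H(240°)/Cl(240°) eclipsed 6.2 → 35.1 kJ/mol.
C (eclipsed): CHO(0°)/Cl(0°) eclipsed 9.5; COOH(120°)/Ph(120°) eclipsed 13.9; H(240°)/iPr(240°) eclipsed 7.8 → 31.2 kJ/mol.
A has the lowest total (30.6 kJ/mol).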